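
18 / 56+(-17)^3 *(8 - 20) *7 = 11555385 / 28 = 412692.32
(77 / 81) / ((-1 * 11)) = -7 / 81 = -0.09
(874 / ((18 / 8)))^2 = 12222016 / 81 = 150889.09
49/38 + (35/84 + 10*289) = 659309/228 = 2891.71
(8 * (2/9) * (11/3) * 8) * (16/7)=22528/189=119.20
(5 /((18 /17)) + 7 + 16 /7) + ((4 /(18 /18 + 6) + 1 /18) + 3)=1111 /63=17.63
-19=-19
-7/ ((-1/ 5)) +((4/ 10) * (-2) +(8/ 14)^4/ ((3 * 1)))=1232993/ 36015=34.24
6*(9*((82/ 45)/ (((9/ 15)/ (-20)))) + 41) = -3034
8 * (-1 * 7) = -56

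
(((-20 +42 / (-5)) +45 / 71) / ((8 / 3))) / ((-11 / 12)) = 88713 / 7810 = 11.36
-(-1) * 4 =4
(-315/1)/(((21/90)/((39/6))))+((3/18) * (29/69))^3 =-622655934211/70957944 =-8775.00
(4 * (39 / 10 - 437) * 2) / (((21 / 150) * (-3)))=173240 / 21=8249.52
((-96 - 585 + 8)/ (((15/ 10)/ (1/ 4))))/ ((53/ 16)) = -5384/ 159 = -33.86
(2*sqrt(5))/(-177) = -2*sqrt(5)/177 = -0.03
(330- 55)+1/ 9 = 2476/ 9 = 275.11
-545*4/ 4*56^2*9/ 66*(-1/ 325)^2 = -512736/ 232375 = -2.21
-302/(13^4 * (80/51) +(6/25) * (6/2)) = -192525/28561459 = -0.01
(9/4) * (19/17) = 171/68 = 2.51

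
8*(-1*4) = -32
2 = 2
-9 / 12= -3 / 4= -0.75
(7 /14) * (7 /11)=7 /22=0.32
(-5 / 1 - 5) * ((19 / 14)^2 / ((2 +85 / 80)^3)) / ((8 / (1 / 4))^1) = -115520 / 5764801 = -0.02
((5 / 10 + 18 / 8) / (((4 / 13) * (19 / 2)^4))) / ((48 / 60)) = 715 / 521284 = 0.00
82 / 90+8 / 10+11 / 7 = 1034 / 315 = 3.28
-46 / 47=-0.98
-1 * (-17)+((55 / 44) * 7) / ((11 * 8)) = 6019 / 352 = 17.10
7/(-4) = -7/4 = -1.75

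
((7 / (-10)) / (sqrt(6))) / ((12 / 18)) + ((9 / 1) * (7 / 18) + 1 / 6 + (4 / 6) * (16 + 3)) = 49 / 3 - 7 * sqrt(6) / 40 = 15.90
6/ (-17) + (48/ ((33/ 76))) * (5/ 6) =51482/ 561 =91.77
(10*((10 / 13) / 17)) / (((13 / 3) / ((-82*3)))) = -73800 / 2873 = -25.69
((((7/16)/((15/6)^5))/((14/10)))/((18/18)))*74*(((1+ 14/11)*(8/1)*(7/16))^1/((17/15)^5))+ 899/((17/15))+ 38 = 12998322011/15618427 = 832.24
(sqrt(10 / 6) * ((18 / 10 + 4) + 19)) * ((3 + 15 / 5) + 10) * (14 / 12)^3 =85064 * sqrt(15) / 405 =813.46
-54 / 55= -0.98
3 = 3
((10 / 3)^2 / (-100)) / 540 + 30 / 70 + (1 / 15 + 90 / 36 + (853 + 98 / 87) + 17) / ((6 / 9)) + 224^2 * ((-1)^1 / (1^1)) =-4820926325 / 98658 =-48865.03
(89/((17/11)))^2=958441/289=3316.40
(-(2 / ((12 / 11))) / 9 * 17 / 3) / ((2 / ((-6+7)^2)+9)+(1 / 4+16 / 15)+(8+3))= -1870 / 37773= -0.05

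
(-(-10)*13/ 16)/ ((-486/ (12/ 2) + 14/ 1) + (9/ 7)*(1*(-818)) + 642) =-455/ 26696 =-0.02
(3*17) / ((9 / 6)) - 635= -601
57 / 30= 19 / 10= 1.90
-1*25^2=-625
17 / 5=3.40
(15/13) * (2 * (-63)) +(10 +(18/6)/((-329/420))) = -85060/611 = -139.21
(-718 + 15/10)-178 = -1789/2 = -894.50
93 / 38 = 2.45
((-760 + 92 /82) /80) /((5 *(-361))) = 15557 /2960200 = 0.01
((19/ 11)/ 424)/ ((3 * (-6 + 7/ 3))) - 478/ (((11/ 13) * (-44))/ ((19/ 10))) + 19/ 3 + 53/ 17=442770193/ 13082520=33.84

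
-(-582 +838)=-256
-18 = -18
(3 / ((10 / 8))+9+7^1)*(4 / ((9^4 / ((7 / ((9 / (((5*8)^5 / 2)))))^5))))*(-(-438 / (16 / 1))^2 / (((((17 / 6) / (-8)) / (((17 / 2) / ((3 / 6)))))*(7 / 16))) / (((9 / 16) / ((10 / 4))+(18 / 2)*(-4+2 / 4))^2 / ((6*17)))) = 72098194730761899612097740800000000000000000000000000 / 7485351267969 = 9631905324107027421487878000000000000000.00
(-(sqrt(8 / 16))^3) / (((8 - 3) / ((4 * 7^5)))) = -16807 * sqrt(2) / 5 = -4753.74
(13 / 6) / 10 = 13 / 60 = 0.22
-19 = -19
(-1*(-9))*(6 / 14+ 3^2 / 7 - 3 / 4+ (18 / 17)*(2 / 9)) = 5139 / 476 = 10.80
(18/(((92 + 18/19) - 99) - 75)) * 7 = -171/110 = -1.55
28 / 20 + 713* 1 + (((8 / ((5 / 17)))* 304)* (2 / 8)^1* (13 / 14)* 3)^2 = 40624083844 / 1225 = 33162517.42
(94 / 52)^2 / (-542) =-2209 / 366392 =-0.01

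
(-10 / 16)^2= 25 / 64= 0.39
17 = 17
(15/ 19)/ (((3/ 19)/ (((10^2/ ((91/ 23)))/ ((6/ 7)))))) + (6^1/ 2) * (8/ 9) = 5854/ 39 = 150.10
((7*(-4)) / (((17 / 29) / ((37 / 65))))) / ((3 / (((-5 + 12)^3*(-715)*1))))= 113356012 / 51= 2222666.90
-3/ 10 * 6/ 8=-0.22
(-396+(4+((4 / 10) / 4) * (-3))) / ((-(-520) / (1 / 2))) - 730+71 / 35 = -53023781 / 72800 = -728.35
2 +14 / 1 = 16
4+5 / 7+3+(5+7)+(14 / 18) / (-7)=1235 / 63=19.60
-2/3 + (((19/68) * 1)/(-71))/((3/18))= -4999/7242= -0.69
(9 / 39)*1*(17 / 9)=17 / 39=0.44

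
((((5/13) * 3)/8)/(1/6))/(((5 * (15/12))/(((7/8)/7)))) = 9/520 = 0.02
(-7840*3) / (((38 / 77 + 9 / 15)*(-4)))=2263800 / 421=5377.20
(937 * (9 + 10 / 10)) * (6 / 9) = 6246.67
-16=-16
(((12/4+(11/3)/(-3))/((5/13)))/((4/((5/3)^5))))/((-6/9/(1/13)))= -1250/729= -1.71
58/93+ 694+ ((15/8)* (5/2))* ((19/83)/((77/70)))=695.60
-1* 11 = -11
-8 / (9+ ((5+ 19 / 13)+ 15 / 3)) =-52 / 133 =-0.39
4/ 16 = 1/ 4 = 0.25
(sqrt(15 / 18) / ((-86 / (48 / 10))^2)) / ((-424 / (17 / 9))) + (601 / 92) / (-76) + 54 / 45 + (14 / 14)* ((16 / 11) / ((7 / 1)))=3558279 / 2691920- 17* sqrt(30) / 7349775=1.32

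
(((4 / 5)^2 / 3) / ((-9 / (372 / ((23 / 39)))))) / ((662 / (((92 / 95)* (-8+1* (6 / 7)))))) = 103168 / 660345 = 0.16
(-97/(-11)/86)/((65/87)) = 8439/61490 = 0.14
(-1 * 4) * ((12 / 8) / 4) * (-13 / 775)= 39 / 1550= 0.03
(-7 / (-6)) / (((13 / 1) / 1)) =7 / 78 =0.09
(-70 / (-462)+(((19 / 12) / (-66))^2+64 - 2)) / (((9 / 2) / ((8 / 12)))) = 38985769 / 4234032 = 9.21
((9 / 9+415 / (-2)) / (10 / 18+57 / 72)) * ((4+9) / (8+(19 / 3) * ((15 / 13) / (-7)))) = -5862948 / 20467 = -286.46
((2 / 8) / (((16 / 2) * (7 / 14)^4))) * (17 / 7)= 17 / 14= 1.21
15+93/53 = 888/53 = 16.75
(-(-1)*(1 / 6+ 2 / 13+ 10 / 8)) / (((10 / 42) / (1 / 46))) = 343 / 2392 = 0.14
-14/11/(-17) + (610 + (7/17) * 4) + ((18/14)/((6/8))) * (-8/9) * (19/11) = 2391896/3927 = 609.09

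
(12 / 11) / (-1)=-1.09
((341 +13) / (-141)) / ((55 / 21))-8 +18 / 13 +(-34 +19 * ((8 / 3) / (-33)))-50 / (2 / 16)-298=-224144816 / 302445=-741.11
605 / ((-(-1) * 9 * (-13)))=-5.17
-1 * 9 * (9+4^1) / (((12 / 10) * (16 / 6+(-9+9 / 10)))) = 2925 / 163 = 17.94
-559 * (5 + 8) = -7267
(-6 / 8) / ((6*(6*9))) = -1 / 432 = -0.00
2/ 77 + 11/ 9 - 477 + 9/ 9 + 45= -297818/ 693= -429.75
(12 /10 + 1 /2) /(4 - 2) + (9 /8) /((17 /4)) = 379 /340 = 1.11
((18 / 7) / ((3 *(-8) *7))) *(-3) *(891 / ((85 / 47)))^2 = 15783148161 / 1416100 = 11145.50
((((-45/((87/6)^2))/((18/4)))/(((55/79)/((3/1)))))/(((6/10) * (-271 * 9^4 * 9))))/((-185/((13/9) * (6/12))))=-4108/49296348648657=-0.00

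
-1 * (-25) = 25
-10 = -10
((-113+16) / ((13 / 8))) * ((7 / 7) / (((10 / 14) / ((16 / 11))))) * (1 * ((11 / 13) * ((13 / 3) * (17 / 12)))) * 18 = -738752 / 65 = -11365.42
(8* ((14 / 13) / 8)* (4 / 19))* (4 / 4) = 56 / 247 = 0.23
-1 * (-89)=89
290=290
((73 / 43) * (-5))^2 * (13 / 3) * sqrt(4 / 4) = 1731925 / 5547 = 312.23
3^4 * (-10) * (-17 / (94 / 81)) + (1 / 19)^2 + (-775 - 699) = 176314974 / 16967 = 10391.64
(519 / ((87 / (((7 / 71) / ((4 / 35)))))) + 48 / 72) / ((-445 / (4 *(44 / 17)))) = -6319588 / 46729005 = -0.14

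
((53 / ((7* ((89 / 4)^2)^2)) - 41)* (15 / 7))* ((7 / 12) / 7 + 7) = -7652979079575 / 12297479236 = -622.32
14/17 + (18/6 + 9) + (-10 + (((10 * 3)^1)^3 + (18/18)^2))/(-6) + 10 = -152173/34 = -4475.68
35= 35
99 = 99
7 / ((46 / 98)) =343 / 23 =14.91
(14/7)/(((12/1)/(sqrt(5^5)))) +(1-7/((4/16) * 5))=4.72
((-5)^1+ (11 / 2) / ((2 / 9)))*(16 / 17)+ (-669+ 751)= 1710 / 17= 100.59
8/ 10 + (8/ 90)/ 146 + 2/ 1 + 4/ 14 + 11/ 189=43385/ 13797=3.14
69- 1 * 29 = 40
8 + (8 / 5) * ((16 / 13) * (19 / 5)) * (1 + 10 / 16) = 20.16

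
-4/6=-2/3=-0.67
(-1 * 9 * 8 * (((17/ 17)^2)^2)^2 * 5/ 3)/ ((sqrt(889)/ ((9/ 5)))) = -216 * sqrt(889)/ 889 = -7.24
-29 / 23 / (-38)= 29 / 874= 0.03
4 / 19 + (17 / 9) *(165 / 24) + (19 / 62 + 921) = 39630407 / 42408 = 934.50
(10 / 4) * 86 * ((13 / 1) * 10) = 27950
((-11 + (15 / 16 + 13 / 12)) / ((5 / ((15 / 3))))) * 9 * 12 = -3879 / 4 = -969.75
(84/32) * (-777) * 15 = -244755/8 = -30594.38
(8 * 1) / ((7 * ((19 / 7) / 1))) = 8 / 19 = 0.42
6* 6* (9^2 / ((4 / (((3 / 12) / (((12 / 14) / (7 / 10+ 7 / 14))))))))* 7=35721 / 20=1786.05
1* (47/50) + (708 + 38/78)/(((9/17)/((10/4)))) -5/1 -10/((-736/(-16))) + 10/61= 41138544208/12311325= 3341.52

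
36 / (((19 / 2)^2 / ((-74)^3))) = -58352256 / 361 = -161640.60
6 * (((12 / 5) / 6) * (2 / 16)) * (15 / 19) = 9 / 38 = 0.24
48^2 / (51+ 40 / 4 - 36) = 2304 / 25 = 92.16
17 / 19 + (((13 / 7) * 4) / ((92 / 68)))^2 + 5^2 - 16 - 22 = 18.04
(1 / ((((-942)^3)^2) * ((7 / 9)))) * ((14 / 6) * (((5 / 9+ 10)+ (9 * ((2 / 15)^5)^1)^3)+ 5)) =2335968017586317 / 34975628570114156289550781250000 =0.00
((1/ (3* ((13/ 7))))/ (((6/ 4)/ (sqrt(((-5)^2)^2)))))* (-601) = -1797.86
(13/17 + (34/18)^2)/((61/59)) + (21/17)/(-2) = 600227/167994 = 3.57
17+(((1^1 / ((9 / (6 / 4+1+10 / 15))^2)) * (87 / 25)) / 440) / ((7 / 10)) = 127245269 / 7484400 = 17.00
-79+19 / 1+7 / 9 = -533 / 9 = -59.22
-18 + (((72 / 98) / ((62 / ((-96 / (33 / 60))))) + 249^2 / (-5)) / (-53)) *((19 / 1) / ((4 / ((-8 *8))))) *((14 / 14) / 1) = -5944689522 / 83545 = -71155.54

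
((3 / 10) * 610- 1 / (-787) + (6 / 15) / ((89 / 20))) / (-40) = -6412127 / 1400860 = -4.58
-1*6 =-6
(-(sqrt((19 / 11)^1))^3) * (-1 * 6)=114 * sqrt(209) / 121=13.62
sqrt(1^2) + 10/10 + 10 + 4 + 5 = 21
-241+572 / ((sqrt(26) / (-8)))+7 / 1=-176 * sqrt(26) - 234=-1131.43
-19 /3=-6.33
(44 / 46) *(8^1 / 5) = 176 / 115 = 1.53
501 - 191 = 310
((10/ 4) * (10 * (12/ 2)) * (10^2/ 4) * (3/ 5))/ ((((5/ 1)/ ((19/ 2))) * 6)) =1425/ 2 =712.50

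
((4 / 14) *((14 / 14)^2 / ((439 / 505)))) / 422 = 505 / 648403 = 0.00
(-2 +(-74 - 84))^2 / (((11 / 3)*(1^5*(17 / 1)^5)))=76800 / 15618427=0.00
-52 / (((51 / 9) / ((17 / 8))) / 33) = -643.50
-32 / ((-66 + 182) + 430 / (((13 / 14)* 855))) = -2223 / 8096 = -0.27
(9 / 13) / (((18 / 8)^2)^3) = 4096 / 767637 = 0.01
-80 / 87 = -0.92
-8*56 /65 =-448 /65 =-6.89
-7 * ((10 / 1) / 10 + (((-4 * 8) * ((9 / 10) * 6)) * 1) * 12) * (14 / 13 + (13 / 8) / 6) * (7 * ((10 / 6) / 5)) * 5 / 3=427048867 / 5616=76041.46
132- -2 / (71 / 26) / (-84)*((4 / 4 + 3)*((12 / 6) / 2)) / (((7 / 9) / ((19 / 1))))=456264 / 3479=131.15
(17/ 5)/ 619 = 17/ 3095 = 0.01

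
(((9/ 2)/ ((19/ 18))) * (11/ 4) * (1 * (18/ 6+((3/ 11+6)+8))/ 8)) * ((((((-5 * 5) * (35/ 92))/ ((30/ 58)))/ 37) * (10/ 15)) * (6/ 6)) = -228375/ 27232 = -8.39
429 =429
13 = 13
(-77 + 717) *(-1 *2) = -1280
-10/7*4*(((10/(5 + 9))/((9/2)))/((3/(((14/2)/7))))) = -400/1323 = -0.30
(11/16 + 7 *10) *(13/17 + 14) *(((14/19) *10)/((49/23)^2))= 750865245/443156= 1694.36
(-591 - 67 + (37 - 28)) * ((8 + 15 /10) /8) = -12331 /16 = -770.69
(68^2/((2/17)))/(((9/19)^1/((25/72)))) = 2333675/81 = 28810.80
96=96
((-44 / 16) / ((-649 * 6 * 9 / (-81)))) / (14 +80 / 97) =-291 / 678736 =-0.00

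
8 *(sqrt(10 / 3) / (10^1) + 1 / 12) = 2 / 3 + 4 *sqrt(30) / 15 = 2.13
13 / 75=0.17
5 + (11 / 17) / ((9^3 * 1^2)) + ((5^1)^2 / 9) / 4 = 282329 / 49572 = 5.70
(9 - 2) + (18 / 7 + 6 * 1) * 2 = 24.14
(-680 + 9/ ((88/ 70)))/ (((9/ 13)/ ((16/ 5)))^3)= -13320639488/ 200475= -66445.39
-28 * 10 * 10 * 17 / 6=-23800 / 3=-7933.33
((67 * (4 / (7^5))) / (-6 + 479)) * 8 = 2144 / 7949711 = 0.00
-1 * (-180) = 180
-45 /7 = -6.43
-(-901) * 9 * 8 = 64872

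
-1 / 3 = -0.33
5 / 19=0.26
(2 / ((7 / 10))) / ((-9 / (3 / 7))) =-20 / 147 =-0.14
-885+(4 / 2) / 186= -82304 / 93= -884.99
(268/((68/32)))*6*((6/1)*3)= 13620.71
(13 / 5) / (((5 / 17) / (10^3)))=8840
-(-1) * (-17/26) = -17/26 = -0.65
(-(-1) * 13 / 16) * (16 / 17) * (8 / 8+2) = 39 / 17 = 2.29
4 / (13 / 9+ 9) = 18 / 47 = 0.38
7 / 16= 0.44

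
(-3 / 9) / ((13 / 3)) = -1 / 13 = -0.08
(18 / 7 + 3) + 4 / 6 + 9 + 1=341 / 21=16.24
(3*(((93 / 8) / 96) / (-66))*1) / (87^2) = -31 / 42628608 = -0.00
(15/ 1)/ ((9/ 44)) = 220/ 3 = 73.33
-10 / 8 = -5 / 4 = -1.25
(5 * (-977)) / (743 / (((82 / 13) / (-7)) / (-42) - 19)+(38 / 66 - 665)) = 5846582940 / 842067977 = 6.94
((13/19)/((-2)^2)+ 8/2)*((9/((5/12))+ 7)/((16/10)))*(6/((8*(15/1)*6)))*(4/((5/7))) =317317/91200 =3.48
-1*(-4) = 4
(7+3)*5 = 50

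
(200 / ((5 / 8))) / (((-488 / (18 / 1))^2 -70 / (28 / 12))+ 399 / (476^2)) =167795712 / 369682325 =0.45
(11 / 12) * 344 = 946 / 3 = 315.33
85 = 85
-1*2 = -2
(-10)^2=100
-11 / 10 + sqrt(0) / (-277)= -11 / 10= -1.10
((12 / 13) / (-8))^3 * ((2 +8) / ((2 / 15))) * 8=-2025 / 2197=-0.92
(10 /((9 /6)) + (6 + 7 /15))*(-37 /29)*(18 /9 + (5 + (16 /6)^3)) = -5109589 /11745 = -435.04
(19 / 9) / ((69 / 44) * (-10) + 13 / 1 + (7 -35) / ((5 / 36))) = -2090 / 202239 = -0.01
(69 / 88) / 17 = 69 / 1496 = 0.05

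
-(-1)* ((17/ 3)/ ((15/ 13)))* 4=884/ 45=19.64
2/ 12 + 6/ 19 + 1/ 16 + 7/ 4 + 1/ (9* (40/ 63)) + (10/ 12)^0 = 15823/ 4560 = 3.47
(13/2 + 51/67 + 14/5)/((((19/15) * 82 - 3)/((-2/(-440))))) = 20223/44603240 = 0.00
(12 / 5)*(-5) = -12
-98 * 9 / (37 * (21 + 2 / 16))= -7056 / 6253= -1.13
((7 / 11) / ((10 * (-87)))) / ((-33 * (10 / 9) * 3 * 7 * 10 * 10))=1 / 105270000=0.00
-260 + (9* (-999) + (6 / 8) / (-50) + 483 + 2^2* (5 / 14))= -12273221 / 1400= -8766.59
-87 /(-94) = 87 /94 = 0.93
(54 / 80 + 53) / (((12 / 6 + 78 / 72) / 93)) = 599013 / 370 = 1618.95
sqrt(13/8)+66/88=3/4+sqrt(26)/4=2.02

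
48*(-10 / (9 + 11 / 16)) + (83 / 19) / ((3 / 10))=-61822 / 1767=-34.99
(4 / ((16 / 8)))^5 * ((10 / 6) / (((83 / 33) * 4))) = 440 / 83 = 5.30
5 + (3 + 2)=10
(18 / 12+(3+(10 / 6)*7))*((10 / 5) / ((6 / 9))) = 97 / 2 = 48.50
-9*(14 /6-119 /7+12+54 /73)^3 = 75151448 /1167051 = 64.39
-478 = -478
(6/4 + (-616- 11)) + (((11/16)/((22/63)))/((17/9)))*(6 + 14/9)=-4941/8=-617.62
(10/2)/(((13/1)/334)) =128.46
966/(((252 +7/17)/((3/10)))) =3519/3065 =1.15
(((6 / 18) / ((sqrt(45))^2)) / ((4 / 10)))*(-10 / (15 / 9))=-1 / 9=-0.11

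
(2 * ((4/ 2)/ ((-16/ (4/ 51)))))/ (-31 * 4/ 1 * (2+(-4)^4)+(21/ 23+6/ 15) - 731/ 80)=1840/ 3002863527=0.00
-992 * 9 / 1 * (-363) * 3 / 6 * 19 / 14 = 15394104 / 7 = 2199157.71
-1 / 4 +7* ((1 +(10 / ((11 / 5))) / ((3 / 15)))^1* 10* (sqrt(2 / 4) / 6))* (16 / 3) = -1 / 4 +8120* sqrt(2) / 11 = 1043.70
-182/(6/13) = -1183/3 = -394.33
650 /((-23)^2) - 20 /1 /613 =387870 /324277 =1.20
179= 179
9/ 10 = 0.90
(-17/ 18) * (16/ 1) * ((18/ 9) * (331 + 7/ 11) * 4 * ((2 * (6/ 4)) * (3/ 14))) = -1984512/ 77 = -25772.88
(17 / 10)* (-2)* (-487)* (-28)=-231812 / 5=-46362.40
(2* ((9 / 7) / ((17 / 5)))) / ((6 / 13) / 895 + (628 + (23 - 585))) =58175 / 5076778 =0.01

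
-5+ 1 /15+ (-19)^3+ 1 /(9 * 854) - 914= -298905973 /38430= -7777.93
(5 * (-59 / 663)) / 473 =-295 / 313599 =-0.00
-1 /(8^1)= -0.12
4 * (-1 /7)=-4 /7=-0.57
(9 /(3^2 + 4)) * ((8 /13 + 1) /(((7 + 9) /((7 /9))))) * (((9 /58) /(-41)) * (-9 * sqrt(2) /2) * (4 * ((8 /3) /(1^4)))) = 3969 * sqrt(2) /401882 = 0.01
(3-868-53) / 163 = -918 / 163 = -5.63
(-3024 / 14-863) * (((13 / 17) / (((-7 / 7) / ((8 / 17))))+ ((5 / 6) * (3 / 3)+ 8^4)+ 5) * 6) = -7673799445 / 289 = -26552939.26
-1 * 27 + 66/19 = -447/19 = -23.53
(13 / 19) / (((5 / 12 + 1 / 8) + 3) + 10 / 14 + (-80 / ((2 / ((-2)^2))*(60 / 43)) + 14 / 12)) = -0.01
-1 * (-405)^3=66430125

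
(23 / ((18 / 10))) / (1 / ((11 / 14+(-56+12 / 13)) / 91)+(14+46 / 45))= 5681575 / 5934266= 0.96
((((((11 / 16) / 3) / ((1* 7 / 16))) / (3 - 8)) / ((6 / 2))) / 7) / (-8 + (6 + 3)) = -11 / 2205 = -0.00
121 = 121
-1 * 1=-1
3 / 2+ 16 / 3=41 / 6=6.83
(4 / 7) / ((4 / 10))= 10 / 7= 1.43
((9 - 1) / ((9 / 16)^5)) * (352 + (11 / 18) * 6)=50526.65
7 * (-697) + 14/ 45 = -219541/ 45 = -4878.69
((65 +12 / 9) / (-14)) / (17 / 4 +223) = -398 / 19089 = -0.02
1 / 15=0.07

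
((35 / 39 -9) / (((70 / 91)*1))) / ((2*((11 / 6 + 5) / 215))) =-6794 / 41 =-165.71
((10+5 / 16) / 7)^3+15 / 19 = 106424295 / 26693632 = 3.99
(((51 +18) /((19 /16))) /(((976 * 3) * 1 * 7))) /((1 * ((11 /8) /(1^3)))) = 184 /89243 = 0.00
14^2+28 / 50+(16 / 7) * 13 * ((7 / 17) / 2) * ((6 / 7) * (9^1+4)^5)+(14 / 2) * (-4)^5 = 5771430766 / 2975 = 1939976.73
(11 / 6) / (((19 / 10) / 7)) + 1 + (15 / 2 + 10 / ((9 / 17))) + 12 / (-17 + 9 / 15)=468497 / 14022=33.41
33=33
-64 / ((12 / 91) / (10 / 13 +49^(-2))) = -384368 / 1029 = -373.54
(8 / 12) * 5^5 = 6250 / 3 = 2083.33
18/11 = 1.64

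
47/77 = 0.61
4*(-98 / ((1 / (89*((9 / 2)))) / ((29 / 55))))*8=-36423072 / 55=-662237.67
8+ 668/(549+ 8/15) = 75964/8243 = 9.22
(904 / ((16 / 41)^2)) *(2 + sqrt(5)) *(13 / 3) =2469389 / 48 + 2469389 *sqrt(5) / 96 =108963.54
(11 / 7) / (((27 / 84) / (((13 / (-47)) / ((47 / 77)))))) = -44044 / 19881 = -2.22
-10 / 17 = -0.59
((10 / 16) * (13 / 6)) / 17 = 65 / 816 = 0.08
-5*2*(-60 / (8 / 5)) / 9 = 125 / 3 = 41.67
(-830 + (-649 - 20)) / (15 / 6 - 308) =4.91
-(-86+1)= 85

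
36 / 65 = 0.55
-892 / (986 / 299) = -270.49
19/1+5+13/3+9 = 112/3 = 37.33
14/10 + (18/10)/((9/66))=73/5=14.60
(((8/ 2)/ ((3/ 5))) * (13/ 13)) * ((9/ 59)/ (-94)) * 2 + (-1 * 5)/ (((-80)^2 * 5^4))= -48002773/ 2218400000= -0.02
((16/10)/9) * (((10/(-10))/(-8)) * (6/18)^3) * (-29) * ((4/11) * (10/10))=-116/13365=-0.01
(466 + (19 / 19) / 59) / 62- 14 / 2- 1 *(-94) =345741 / 3658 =94.52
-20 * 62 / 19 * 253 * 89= -27921080 / 19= -1469530.53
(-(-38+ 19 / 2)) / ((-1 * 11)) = -57 / 22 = -2.59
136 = 136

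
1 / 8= 0.12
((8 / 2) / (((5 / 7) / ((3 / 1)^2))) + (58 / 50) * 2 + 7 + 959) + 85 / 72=1835821 / 1800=1019.90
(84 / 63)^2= 16 / 9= 1.78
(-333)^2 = 110889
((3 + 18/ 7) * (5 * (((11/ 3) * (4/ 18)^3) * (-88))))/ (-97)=503360/ 494991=1.02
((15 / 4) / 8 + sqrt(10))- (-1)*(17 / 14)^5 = 6.27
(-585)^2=342225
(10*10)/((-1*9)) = -100/9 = -11.11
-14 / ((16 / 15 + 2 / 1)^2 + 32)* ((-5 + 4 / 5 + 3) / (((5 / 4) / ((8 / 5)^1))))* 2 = 12096 / 11645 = 1.04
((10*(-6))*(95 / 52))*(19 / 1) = -27075 / 13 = -2082.69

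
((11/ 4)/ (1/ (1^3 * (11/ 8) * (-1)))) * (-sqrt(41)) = 121 * sqrt(41)/ 32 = 24.21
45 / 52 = 0.87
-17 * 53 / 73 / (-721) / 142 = 901 / 7473886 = 0.00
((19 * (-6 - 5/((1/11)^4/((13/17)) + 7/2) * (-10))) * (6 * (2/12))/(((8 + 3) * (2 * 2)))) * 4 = 41948618/2931203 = 14.31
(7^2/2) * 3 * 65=9555/2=4777.50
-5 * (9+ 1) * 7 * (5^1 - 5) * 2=0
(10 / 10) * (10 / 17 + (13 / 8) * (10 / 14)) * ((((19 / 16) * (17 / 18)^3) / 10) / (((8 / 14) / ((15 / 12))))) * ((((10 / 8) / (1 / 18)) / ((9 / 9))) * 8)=5079175 / 73728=68.89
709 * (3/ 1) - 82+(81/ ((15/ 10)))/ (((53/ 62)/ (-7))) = 1602.81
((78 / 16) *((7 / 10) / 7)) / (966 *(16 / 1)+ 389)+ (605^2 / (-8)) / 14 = -1812395647 / 554575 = -3268.08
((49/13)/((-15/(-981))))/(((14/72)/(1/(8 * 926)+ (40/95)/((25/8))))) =170.98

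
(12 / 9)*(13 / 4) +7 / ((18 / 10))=74 / 9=8.22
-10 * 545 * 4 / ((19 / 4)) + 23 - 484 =-95959 / 19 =-5050.47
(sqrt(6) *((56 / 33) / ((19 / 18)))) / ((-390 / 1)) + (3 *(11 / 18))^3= 1331 / 216 - 56 *sqrt(6) / 13585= 6.15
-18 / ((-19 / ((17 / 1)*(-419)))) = -128214 / 19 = -6748.11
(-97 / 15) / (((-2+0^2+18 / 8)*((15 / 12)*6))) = -776 / 225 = -3.45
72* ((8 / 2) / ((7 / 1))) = 288 / 7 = 41.14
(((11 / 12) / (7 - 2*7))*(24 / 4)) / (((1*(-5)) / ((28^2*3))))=1848 / 5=369.60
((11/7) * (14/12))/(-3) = -11/18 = -0.61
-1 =-1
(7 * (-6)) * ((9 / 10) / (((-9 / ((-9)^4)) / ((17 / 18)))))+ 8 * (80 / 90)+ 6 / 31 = 72630967 / 2790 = 26032.60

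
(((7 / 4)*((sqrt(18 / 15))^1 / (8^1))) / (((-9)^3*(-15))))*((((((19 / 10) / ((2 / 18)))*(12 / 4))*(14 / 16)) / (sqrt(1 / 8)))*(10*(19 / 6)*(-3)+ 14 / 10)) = -12103*sqrt(15) / 180000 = -0.26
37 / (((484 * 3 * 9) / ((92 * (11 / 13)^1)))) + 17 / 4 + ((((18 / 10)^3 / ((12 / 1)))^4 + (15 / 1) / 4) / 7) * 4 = 2806224193322261 / 422296875000000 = 6.65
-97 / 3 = -32.33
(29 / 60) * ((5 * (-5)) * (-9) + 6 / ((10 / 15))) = 1131 / 10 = 113.10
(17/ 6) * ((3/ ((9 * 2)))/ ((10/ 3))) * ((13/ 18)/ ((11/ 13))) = 2873/ 23760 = 0.12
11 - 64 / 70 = 353 / 35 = 10.09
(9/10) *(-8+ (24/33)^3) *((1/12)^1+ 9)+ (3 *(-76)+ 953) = 662.74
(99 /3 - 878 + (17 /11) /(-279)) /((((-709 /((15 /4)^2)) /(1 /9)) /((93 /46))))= 32416525 /8610096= 3.76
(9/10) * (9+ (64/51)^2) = 5501/578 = 9.52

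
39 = 39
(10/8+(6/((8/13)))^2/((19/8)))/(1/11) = 454.04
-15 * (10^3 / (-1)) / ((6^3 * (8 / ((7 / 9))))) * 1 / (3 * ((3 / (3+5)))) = 4375 / 729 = 6.00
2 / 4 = 1 / 2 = 0.50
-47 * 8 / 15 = -376 / 15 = -25.07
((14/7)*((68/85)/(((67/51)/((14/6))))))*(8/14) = 544/335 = 1.62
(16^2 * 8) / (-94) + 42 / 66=-10935 / 517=-21.15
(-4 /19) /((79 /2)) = -8 /1501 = -0.01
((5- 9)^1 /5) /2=-2 /5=-0.40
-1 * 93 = -93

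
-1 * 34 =-34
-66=-66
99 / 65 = 1.52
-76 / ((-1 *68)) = 19 / 17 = 1.12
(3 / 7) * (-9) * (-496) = 13392 / 7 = 1913.14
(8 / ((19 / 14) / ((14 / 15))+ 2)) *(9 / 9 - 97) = -150528 / 677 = -222.35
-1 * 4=-4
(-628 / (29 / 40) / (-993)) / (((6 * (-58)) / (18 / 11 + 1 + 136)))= -0.35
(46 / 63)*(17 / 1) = 782 / 63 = 12.41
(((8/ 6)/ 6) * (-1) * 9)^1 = -2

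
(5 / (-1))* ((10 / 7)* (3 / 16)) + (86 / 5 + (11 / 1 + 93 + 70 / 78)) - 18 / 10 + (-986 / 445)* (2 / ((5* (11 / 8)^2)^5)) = 9370947530102076686123 / 78775200691312125000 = 118.96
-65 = -65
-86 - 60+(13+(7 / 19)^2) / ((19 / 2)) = -144.62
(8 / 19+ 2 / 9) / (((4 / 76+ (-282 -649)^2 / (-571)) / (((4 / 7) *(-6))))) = 31405 / 21614103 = 0.00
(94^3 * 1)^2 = 689869781056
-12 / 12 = -1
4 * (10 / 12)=3.33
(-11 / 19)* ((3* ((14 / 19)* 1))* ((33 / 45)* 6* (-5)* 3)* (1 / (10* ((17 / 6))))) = 91476 / 30685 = 2.98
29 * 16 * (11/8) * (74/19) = 47212/19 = 2484.84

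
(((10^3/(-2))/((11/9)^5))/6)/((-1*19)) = 4920750/3059969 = 1.61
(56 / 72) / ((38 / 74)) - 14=-2135 / 171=-12.49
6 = 6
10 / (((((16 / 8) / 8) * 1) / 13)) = 520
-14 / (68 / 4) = -14 / 17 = -0.82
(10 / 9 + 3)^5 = 69343957 / 59049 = 1174.35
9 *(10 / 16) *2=45 / 4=11.25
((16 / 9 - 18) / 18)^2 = 5329 / 6561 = 0.81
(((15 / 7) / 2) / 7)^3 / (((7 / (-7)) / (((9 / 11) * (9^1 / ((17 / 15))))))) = -4100625 / 176002904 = -0.02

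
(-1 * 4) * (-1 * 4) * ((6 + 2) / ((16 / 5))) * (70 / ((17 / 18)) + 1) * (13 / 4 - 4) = -38310 / 17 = -2253.53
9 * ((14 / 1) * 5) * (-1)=-630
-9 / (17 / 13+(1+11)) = -117 / 173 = -0.68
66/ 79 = 0.84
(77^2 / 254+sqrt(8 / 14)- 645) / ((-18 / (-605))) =-95530105 / 4572+605 *sqrt(7) / 63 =-20869.19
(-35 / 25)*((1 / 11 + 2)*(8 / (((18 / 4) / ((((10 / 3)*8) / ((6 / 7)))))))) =-144256 / 891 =-161.90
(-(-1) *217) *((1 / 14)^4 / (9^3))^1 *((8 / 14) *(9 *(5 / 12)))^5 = 0.00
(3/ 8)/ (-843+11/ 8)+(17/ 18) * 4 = 228895/ 60597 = 3.78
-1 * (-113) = 113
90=90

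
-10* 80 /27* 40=-32000 /27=-1185.19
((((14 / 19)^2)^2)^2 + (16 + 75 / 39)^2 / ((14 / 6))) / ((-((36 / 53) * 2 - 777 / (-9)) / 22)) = -9681791755240778910 / 280136552445624329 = -34.56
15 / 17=0.88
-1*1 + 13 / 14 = -1 / 14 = -0.07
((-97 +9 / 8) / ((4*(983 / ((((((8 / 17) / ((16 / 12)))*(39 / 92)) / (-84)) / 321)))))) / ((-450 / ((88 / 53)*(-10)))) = 109681 / 21971031899040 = 0.00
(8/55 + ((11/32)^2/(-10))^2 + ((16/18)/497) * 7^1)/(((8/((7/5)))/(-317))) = -8.77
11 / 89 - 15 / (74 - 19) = -146 / 979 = -0.15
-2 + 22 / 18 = -7 / 9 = -0.78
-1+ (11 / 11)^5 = 0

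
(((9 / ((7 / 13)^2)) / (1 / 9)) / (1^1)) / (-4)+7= -62.84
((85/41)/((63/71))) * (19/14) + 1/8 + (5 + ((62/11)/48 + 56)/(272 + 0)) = 3679633157/432786816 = 8.50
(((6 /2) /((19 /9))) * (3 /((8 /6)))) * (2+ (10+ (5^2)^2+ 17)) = 2091.08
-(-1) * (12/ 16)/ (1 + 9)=3/ 40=0.08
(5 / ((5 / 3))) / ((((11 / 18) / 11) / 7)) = 378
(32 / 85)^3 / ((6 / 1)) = 16384 / 1842375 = 0.01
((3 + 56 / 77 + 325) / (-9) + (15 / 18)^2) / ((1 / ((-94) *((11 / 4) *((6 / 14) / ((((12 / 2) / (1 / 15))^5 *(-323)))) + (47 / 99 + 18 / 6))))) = 64821546168209272451 / 5538748960800000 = 11703.28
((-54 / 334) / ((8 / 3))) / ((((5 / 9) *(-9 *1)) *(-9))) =-9 / 6680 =-0.00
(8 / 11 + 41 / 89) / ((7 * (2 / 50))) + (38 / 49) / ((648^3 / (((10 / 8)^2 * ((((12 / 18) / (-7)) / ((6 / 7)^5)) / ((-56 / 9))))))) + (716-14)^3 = 345948412.24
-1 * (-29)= 29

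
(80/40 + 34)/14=18/7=2.57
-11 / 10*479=-5269 / 10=-526.90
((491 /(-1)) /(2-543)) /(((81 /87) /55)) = 783145 /14607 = 53.61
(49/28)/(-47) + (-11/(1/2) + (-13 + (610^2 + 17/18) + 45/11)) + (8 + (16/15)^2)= 173128421933/465300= 372079.14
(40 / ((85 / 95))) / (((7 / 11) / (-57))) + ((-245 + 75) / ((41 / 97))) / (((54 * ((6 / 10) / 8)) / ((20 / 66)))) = -52615718360 / 13041567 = -4034.46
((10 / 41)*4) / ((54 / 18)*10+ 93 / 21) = 280 / 9881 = 0.03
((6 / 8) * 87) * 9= 2349 / 4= 587.25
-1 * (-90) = 90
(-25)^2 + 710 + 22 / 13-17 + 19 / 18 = 1320.75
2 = 2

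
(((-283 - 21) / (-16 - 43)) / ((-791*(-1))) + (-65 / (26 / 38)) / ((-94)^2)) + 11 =4534292713 / 412367284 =11.00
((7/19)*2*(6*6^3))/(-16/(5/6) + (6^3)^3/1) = 945/9972701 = 0.00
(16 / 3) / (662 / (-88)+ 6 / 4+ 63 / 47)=-33088 / 29049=-1.14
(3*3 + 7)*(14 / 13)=224 / 13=17.23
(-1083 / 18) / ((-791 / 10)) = 1805 / 2373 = 0.76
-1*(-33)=33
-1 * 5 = -5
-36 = -36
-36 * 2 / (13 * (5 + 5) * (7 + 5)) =-3 / 65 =-0.05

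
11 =11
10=10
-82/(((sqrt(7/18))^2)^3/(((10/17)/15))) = -318816/5831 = -54.68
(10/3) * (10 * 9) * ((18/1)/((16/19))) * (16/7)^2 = 1641600/49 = 33502.04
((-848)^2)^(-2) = 1/517110562816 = 0.00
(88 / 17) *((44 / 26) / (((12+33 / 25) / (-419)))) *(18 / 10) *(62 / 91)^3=-966639301760 / 6161950067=-156.87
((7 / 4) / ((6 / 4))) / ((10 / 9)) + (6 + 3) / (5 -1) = 33 / 10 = 3.30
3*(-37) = -111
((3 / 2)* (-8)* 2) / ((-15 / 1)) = 8 / 5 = 1.60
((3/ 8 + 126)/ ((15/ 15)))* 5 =5055/ 8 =631.88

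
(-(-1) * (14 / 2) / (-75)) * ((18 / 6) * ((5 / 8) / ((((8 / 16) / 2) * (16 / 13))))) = -91 / 160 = -0.57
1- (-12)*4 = 49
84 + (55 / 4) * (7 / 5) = 413 / 4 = 103.25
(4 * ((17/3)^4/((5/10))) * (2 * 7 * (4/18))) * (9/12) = 4677176/243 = 19247.64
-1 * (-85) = 85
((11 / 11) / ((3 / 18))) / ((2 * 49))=3 / 49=0.06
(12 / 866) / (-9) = -2 / 1299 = -0.00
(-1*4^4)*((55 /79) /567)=-14080 /44793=-0.31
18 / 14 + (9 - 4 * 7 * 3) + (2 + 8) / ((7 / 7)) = -446 / 7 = -63.71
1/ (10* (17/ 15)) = 3/ 34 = 0.09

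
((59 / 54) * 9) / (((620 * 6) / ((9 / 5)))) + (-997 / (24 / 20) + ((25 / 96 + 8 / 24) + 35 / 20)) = -61639271 / 74400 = -828.48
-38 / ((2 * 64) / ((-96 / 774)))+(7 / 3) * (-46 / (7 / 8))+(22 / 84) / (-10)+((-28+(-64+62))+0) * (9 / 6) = -756967 / 4515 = -167.66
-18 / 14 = -9 / 7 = -1.29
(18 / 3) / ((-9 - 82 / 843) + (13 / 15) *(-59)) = -1405 / 14104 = -0.10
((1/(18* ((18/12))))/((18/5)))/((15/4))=2/729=0.00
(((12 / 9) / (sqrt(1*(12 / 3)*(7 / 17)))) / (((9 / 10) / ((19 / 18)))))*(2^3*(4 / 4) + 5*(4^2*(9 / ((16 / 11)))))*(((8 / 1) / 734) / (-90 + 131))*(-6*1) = -764560*sqrt(119) / 8531649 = -0.98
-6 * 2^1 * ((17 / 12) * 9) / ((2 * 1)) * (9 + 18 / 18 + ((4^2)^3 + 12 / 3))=-314415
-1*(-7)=7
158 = 158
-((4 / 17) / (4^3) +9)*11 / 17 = -26939 / 4624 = -5.83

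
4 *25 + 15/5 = 103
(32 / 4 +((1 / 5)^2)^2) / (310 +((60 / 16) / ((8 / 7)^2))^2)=327745536 / 13035240625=0.03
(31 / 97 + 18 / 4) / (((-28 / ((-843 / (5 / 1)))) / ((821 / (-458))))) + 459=1012502643 / 2487856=406.98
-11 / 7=-1.57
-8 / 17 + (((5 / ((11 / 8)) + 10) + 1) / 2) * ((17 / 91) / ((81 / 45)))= 12643 / 43758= 0.29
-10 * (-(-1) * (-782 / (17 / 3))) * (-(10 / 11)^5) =-856.87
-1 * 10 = -10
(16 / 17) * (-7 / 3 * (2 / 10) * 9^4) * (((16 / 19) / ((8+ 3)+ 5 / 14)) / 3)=-6096384 / 85595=-71.22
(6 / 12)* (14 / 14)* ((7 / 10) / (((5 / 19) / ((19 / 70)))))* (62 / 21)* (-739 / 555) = -8270149 / 5827500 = -1.42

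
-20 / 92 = -5 / 23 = -0.22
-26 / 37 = -0.70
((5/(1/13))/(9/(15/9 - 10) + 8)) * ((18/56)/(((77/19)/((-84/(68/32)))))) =-29.45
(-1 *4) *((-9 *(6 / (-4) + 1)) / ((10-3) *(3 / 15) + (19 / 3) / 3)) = -5.13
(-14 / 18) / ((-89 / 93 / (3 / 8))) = 217 / 712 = 0.30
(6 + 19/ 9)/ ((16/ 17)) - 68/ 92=26095/ 3312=7.88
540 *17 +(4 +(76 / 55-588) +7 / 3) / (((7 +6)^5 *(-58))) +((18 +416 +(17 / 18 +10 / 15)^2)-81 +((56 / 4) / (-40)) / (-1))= 914863357019341 / 95938398270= 9535.95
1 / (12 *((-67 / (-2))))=1 / 402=0.00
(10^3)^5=1000000000000000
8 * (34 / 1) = 272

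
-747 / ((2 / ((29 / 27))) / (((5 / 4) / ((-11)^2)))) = -12035 / 2904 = -4.14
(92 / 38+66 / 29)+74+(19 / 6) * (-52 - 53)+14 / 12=-417608 / 1653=-252.64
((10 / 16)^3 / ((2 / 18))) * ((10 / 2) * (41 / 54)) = 25625 / 3072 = 8.34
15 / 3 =5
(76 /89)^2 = 5776 /7921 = 0.73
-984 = -984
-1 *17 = -17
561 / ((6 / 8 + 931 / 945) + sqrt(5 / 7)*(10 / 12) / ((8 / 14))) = 66789360 / 102353 - 8019000*sqrt(35) / 102353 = 189.04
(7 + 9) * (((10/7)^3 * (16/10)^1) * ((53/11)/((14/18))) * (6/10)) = 7326720/26411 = 277.41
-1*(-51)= 51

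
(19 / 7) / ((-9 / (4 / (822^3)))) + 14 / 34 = 61234200019 / 148711629402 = 0.41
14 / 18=7 / 9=0.78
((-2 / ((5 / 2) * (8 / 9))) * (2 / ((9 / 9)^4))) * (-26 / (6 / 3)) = 23.40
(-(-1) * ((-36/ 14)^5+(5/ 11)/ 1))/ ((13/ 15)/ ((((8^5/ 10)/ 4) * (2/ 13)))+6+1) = -508753010688/ 31836004277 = -15.98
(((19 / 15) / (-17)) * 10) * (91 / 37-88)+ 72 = 85378 / 629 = 135.74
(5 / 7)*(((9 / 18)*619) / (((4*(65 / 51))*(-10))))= -4.34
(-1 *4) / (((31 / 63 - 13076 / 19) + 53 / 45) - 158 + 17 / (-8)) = 191520 / 40538353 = 0.00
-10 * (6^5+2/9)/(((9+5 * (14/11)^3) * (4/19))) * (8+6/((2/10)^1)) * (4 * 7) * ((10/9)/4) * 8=-94157400752800/2081619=-45232773.51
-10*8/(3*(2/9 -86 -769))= 240/7693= 0.03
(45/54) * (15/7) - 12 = -143/14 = -10.21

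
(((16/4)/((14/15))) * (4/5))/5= 24/35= 0.69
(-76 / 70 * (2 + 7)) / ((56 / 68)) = -2907 / 245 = -11.87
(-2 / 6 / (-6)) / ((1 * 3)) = 1 / 54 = 0.02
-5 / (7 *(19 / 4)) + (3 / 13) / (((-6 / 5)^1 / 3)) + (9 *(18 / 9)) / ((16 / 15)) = 223355 / 13832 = 16.15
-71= -71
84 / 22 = 42 / 11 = 3.82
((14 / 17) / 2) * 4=28 / 17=1.65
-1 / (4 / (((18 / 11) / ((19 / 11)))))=-9 / 38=-0.24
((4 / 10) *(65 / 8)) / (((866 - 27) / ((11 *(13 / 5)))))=1859 / 16780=0.11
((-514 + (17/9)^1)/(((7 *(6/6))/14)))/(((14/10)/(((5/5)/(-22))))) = 2095/63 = 33.25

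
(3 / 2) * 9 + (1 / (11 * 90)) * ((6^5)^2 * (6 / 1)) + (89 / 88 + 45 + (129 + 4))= 161327841 / 440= 366654.18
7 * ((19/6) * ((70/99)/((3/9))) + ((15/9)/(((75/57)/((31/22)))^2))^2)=2391430511687/32942250000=72.59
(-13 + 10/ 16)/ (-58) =99/ 464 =0.21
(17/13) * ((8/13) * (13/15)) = 136/195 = 0.70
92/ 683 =0.13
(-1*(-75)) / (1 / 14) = 1050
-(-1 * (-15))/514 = -15/514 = -0.03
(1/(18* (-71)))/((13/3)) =-1/5538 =-0.00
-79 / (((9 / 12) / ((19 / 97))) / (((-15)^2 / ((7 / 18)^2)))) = -145897200 / 4753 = -30695.81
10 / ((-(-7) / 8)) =80 / 7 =11.43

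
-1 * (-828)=828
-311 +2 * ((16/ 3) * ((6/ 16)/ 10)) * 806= 57/ 5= 11.40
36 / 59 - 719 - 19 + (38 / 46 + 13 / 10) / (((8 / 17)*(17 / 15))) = -15923655 / 21712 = -733.40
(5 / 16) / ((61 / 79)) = 395 / 976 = 0.40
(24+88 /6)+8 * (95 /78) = 1888 /39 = 48.41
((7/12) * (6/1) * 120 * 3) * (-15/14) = -1350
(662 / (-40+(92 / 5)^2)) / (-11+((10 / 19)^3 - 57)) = -56758225 / 1736917584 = -0.03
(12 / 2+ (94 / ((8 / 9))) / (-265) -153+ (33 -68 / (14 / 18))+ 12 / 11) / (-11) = 16384131 / 897820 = 18.25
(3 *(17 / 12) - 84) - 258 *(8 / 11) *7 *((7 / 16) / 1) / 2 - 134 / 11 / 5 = -81291 / 220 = -369.50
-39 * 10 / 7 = -390 / 7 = -55.71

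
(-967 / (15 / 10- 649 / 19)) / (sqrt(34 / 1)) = 18373 * sqrt(34) / 21097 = 5.08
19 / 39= 0.49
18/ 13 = 1.38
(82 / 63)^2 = 6724 / 3969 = 1.69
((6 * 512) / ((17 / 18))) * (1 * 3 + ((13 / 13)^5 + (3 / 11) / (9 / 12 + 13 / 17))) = 13596.48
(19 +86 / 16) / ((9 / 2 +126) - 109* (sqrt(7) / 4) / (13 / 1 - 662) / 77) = 18157160086065 / 97210641679667 - 151739445* sqrt(7) / 194421283359334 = 0.19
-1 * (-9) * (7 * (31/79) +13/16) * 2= 40491/632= 64.07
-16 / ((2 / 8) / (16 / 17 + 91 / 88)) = -23640 / 187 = -126.42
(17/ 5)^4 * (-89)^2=661569841/ 625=1058511.75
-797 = -797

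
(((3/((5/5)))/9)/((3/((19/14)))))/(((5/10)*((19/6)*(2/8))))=8/21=0.38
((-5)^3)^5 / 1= -30517578125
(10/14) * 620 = 3100/7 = 442.86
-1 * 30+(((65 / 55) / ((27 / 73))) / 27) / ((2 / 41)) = -442231 / 16038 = -27.57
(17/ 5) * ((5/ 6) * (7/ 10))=119/ 60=1.98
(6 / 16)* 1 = 3 / 8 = 0.38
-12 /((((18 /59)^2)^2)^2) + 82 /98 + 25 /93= -223033892538702991 /1394943342912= -159887.42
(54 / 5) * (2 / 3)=36 / 5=7.20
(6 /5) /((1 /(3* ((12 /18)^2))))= 8 /5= 1.60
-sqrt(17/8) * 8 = -2 * sqrt(34) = -11.66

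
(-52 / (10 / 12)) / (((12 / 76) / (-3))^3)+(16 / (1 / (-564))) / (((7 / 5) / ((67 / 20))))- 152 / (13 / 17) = 184825408 / 455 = 406209.69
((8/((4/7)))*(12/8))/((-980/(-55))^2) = 363/5488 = 0.07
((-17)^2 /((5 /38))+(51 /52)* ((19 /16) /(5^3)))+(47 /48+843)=948601207 /312000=3040.39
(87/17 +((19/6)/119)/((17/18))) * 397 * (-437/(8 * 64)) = -903010245/517888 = -1743.64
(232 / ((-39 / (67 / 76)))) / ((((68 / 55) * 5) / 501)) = -3569291 / 8398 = -425.02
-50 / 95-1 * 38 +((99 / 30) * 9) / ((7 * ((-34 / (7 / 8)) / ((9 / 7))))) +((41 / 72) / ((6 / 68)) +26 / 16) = -298768909 / 9767520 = -30.59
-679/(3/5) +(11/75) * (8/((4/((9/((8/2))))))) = -169651/150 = -1131.01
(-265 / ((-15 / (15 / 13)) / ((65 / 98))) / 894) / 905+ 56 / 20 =222010133 / 79288860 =2.80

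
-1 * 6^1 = -6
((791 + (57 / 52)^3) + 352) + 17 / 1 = 163290473 / 140608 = 1161.32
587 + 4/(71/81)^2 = 2985311/5041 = 592.21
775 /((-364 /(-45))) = 34875 /364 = 95.81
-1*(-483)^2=-233289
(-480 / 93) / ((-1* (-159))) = -160 / 4929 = -0.03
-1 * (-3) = 3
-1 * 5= -5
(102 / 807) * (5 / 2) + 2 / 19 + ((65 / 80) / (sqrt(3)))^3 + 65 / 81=1.33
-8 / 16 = -0.50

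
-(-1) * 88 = 88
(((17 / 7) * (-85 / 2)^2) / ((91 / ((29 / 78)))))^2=12687309705625 / 39499177536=321.20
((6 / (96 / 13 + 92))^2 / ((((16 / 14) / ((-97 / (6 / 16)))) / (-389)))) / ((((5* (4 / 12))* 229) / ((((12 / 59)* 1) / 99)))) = 133914417 / 77527401545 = 0.00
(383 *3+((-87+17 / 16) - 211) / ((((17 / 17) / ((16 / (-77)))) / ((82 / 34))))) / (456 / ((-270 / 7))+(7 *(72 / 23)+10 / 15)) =879145560 / 7287203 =120.64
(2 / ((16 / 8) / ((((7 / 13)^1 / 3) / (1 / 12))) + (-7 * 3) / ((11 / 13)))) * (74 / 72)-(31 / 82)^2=-50976347 / 222638364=-0.23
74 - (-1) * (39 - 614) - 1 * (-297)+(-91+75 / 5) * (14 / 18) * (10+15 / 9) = -24128 / 27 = -893.63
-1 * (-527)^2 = -277729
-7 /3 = -2.33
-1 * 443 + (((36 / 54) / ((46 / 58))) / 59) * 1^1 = -1803395 / 4071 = -442.99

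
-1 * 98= -98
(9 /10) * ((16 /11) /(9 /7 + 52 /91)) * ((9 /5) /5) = 4536 /17875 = 0.25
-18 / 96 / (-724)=3 / 11584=0.00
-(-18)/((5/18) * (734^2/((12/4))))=243/673445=0.00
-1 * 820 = -820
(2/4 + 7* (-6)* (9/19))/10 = -737/380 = -1.94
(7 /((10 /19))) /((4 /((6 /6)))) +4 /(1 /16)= 2693 /40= 67.32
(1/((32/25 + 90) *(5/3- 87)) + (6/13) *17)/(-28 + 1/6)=-178759827/634140416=-0.28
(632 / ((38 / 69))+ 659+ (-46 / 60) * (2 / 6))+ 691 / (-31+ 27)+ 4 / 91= 508414391 / 311220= 1633.62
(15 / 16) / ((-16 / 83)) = -1245 / 256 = -4.86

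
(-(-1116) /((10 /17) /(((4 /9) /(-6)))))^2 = 4443664 /225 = 19749.62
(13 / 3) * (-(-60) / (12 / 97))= 6305 / 3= 2101.67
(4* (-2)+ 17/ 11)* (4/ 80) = -71/ 220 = -0.32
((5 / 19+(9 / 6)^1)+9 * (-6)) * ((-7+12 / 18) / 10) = 397 / 12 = 33.08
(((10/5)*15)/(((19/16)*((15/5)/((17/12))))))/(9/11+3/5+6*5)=4675/12312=0.38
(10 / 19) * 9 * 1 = 90 / 19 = 4.74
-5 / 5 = -1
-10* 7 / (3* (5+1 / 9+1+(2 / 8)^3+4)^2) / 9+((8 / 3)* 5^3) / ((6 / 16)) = 272183370560 / 306215001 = 888.86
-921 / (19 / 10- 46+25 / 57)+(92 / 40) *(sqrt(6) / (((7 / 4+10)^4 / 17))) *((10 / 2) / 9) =50048 *sqrt(6) / 43917129+524970 / 24887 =21.10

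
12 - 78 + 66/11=-60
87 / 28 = 3.11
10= 10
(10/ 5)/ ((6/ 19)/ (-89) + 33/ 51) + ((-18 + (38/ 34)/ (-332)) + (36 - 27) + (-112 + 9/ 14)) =-85695027345/ 730858492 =-117.25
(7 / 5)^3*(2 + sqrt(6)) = 686 / 125 + 343*sqrt(6) / 125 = 12.21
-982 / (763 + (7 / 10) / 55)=-540100 / 419657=-1.29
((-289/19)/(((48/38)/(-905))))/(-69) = -261545/1656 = -157.94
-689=-689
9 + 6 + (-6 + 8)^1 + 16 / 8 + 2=21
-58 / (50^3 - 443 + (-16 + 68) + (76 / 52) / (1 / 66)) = -754 / 1621171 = -0.00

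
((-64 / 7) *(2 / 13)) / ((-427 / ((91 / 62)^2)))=416 / 58621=0.01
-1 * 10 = -10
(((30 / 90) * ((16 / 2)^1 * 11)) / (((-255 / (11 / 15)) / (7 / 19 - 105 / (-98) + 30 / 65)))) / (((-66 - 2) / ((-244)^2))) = 1894614128 / 13491387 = 140.43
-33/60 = -11/20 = -0.55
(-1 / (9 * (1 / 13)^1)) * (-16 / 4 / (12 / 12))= 52 / 9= 5.78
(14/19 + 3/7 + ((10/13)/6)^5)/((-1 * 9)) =-13985166470/107998366203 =-0.13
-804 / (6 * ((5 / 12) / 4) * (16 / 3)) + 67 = -871 / 5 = -174.20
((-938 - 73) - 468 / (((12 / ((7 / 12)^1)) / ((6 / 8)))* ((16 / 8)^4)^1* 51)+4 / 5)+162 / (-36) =-22080327 / 21760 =-1014.72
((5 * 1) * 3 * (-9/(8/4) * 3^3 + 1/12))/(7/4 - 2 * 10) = 99.79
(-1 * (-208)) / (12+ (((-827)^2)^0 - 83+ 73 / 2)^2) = 832 / 8329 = 0.10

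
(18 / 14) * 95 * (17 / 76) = 765 / 28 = 27.32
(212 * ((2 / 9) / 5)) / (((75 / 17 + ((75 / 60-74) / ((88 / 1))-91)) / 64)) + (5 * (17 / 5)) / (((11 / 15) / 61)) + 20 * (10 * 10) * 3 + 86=1940212676531 / 258930045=7493.19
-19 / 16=-1.19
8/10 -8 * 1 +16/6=-68/15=-4.53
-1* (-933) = 933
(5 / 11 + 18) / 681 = 203 / 7491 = 0.03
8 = 8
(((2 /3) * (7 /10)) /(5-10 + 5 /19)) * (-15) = 133 /90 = 1.48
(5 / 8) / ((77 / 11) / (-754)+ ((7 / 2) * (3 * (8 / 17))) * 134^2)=32045 / 4549044388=0.00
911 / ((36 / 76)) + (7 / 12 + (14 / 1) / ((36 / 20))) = 23179 / 12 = 1931.58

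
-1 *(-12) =12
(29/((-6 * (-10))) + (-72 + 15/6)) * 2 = -4141/30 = -138.03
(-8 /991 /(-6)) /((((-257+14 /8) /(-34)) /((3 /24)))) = 68 /3035433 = 0.00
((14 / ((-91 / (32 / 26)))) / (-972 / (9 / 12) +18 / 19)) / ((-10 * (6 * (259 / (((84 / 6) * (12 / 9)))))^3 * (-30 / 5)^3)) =1216 / 10364878072708965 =0.00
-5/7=-0.71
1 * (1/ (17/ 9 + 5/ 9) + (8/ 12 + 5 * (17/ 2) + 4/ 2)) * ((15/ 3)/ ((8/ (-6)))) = -1880/ 11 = -170.91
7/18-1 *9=-155/18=-8.61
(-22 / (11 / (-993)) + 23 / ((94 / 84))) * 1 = 94308 / 47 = 2006.55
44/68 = 11/17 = 0.65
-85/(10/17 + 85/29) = -8381/347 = -24.15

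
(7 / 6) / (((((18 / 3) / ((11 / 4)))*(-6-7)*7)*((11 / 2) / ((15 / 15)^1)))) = -0.00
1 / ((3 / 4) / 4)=16 / 3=5.33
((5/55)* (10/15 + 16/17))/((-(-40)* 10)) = 41/112200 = 0.00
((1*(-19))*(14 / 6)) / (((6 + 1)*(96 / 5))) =-95 / 288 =-0.33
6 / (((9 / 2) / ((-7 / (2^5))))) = -7 / 24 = -0.29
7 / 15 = 0.47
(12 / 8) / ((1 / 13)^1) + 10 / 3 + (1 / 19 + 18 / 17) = 46405 / 1938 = 23.94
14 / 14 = 1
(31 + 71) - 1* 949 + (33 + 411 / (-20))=-16691 / 20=-834.55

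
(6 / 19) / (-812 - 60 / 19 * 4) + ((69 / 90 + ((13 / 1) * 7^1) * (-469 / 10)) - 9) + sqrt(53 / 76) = -502488473 / 117510 + sqrt(1007) / 38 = -4275.30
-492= -492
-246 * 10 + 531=-1929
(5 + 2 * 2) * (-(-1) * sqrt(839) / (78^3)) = sqrt(839) / 52728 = 0.00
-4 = -4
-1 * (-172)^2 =-29584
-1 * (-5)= 5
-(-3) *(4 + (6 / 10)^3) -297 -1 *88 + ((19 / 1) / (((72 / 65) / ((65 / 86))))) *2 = -134065849 / 387000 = -346.42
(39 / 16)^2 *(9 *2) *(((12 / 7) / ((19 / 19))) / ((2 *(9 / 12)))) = 13689 / 112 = 122.22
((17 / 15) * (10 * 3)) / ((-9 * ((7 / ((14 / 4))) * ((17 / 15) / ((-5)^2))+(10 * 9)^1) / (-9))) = 6375 / 16892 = 0.38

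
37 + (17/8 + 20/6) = 1019/24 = 42.46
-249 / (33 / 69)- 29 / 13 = -74770 / 143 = -522.87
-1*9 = -9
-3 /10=-0.30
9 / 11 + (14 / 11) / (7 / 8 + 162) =11839 / 14333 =0.83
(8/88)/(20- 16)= 1/44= 0.02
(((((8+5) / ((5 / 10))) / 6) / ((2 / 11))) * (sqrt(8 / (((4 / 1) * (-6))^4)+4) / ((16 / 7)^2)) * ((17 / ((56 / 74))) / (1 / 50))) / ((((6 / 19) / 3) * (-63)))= -42724825 * sqrt(331778) / 15925248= -1545.32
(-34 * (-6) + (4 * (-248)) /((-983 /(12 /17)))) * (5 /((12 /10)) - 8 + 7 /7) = -570158 /983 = -580.02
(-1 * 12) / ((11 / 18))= -216 / 11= -19.64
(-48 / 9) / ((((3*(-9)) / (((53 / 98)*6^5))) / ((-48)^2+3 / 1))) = 93904128 / 49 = 1916410.78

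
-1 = -1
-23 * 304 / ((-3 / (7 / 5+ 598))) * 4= 5588006.40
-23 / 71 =-0.32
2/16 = 1/8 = 0.12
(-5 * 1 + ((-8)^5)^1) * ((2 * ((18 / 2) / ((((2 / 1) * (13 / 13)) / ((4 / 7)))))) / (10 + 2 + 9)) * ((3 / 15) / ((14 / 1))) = -114.66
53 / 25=2.12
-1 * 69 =-69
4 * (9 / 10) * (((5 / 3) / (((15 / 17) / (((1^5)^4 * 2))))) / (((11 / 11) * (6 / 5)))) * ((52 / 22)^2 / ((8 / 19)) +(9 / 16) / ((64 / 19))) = 28300291 / 185856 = 152.27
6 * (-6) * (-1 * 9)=324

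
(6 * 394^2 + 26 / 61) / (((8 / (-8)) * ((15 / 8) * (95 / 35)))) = -3181718512 / 17385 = -183015.16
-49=-49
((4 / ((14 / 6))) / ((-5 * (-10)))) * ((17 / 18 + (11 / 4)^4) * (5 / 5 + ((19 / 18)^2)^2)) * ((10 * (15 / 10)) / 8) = 900481619 / 107495424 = 8.38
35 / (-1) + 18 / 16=-271 / 8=-33.88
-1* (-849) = 849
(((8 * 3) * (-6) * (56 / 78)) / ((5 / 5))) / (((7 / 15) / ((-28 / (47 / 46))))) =3709440 / 611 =6071.10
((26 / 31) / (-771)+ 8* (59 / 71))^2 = 127225450889476 / 2879710574841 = 44.18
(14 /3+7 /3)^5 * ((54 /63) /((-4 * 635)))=-7203 /1270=-5.67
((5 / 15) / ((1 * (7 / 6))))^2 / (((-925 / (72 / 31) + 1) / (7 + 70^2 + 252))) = -212256 / 200221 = -1.06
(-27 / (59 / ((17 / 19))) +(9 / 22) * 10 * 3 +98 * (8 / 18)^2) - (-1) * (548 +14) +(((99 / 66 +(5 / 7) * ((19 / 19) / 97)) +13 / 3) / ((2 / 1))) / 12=6439734091289 / 10851082704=593.46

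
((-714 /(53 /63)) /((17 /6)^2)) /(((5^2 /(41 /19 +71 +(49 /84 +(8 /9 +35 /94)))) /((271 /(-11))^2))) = -192511.31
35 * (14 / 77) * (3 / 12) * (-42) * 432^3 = -59256852480 / 11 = -5386986589.09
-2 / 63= -0.03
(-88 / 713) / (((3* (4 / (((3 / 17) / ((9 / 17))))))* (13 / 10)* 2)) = -110 / 83421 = -0.00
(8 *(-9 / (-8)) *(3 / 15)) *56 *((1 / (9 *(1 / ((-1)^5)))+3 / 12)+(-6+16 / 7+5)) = 718 / 5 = 143.60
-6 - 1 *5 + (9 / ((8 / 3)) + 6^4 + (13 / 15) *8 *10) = 1357.71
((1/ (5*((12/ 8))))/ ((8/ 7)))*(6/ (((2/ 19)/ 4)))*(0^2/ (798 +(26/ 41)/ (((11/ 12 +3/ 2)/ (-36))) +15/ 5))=0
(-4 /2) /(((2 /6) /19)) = -114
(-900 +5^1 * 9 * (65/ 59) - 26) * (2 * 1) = -103418/ 59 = -1752.85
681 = 681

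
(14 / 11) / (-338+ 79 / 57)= -114 / 30151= -0.00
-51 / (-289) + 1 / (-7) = 4 / 119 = 0.03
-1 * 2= -2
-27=-27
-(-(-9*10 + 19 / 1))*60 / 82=-2130 / 41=-51.95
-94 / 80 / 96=-47 / 3840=-0.01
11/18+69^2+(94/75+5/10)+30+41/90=239691/50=4793.82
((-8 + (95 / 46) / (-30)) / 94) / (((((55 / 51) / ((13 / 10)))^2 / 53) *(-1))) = 17294256213 / 2616020000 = 6.61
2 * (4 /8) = 1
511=511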